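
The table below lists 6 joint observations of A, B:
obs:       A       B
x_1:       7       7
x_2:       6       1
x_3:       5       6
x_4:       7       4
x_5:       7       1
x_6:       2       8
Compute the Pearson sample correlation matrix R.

Step 1 — column means:
  mean(A) = (7 + 6 + 5 + 7 + 7 + 2) / 6 = 34/6 = 5.6667
  mean(B) = (7 + 1 + 6 + 4 + 1 + 8) / 6 = 27/6 = 4.5

Step 2 — sample variances and covariances s[i,j] = (1/(n-1)) · Σ_k (x_{k,i} - mean_i) · (x_{k,j} - mean_j), with n-1 = 5:
  s[A,A] = ((1.3333)·(1.3333) + (0.3333)·(0.3333) + (-0.6667)·(-0.6667) + (1.3333)·(1.3333) + (1.3333)·(1.3333) + (-3.6667)·(-3.6667)) / 5 = 19.3333/5 = 3.8667
  s[A,B] = ((1.3333)·(2.5) + (0.3333)·(-3.5) + (-0.6667)·(1.5) + (1.3333)·(-0.5) + (1.3333)·(-3.5) + (-3.6667)·(3.5)) / 5 = -17/5 = -3.4
  s[B,B] = ((2.5)·(2.5) + (-3.5)·(-3.5) + (1.5)·(1.5) + (-0.5)·(-0.5) + (-3.5)·(-3.5) + (3.5)·(3.5)) / 5 = 45.5/5 = 9.1
  Sample standard deviations s_i = √(s[i,i]):
  s(A) = √(3.8667) = 1.9664
  s(B) = √(9.1) = 3.0166

Step 3 — r_{ij} = s_{ij} / (s_i · s_j):
  r[A,A] = 1 (diagonal).
  r[A,B] = -3.4 / (1.9664 · 3.0166) = -3.4 / 5.9318 = -0.5732
  r[B,B] = 1 (diagonal).

R is symmetric with unit diagonal. Assembling:

R = [[1, -0.5732],
 [-0.5732, 1]]


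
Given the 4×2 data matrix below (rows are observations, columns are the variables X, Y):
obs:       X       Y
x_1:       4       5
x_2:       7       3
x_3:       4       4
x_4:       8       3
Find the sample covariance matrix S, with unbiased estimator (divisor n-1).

Step 1 — column means:
  mean(X) = (4 + 7 + 4 + 8) / 4 = 23/4 = 5.75
  mean(Y) = (5 + 3 + 4 + 3) / 4 = 15/4 = 3.75

Step 2 — sample covariance S[i,j] = (1/(n-1)) · Σ_k (x_{k,i} - mean_i) · (x_{k,j} - mean_j), with n-1 = 3.
  S[X,X] = ((-1.75)·(-1.75) + (1.25)·(1.25) + (-1.75)·(-1.75) + (2.25)·(2.25)) / 3 = 12.75/3 = 4.25
  S[X,Y] = ((-1.75)·(1.25) + (1.25)·(-0.75) + (-1.75)·(0.25) + (2.25)·(-0.75)) / 3 = -5.25/3 = -1.75
  S[Y,Y] = ((1.25)·(1.25) + (-0.75)·(-0.75) + (0.25)·(0.25) + (-0.75)·(-0.75)) / 3 = 2.75/3 = 0.9167

S is symmetric (S[j,i] = S[i,j]). Assembling:

S = [[4.25, -1.75],
 [-1.75, 0.9167]]


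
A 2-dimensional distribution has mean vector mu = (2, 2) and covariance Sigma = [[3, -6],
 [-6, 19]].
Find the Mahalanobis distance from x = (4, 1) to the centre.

Step 1 — centre the observation: (x - mu) = (2, -1).

Step 2 — invert Sigma. det(Sigma) = 3·19 - (-6)² = 21.
  Sigma^{-1} = (1/det) · [[d, -b], [-b, a]] = [[0.9048, 0.2857],
 [0.2857, 0.1429]].

Step 3 — form the quadratic (x - mu)^T · Sigma^{-1} · (x - mu):
  Sigma^{-1} · (x - mu) = (1.5238, 0.4286).
  (x - mu)^T · [Sigma^{-1} · (x - mu)] = (2)·(1.5238) + (-1)·(0.4286) = 2.619.

Step 4 — take square root: d = √(2.619) ≈ 1.6183.

d(x, mu) = √(2.619) ≈ 1.6183


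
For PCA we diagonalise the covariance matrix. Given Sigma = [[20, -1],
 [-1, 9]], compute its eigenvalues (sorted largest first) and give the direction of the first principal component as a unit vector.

Step 1 — characteristic polynomial of 2×2 Sigma:
  det(Sigma - λI) = λ² - trace · λ + det = 0.
  trace = 20 + 9 = 29, det = 20·9 - (-1)² = 179.
Step 2 — discriminant:
  Δ = trace² - 4·det = 841 - 716 = 125.
Step 3 — eigenvalues:
  λ = (trace ± √Δ)/2 = (29 ± 11.1803)/2,
  λ_1 = 20.0902,  λ_2 = 8.9098.

Step 4 — unit eigenvector for λ_1: solve (Sigma - λ_1 I)v = 0. First row:
  (20 - 20.0902)·v_x + (-1)·v_y = 0, i.e. (-0.0902)·v_x + (-1)·v_y = 0,
  so v ∝ (b, λ_1 - a) = (-1, 0.0902); multiply by -1 so the first entry is positive: u = (1, -0.0902).
  ||u|| = √((1)² + (-0.0902)²) = √(1.0081) ≈ 1.0041,
  v_1 = u/||u|| ≈ (0.996, -0.0898) (||v_1|| = 1).

λ_1 = 20.0902,  λ_2 = 8.9098;  v_1 ≈ (0.996, -0.0898)


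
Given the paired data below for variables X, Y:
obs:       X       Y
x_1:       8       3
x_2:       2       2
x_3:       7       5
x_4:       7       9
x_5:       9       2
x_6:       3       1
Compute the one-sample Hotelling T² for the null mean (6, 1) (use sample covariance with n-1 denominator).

Step 1 — sample mean vector:
  mean(X) = (8 + 2 + 7 + 7 + 9 + 3) / 6 = 36/6 = 6
  mean(Y) = (3 + 2 + 5 + 9 + 2 + 1) / 6 = 22/6 = 3.6667
  x̄ = (6, 3.6667),  deviation x̄ - mu_0 = (6, 3.6667) - (6, 1) = (0, 2.6667).

Step 2 — sample covariance matrix, S[i,j] = (1/(n-1)) · Σ_k (x_{k,i} - mean_i) · (x_{k,j} - mean_j), divisor n-1 = 5:
  S[X,X] = ((2)·(2) + (-4)·(-4) + (1)·(1) + (1)·(1) + (3)·(3) + (-3)·(-3)) / 5 = 40/5 = 8
  S[X,Y] = ((2)·(-0.6667) + (-4)·(-1.6667) + (1)·(1.3333) + (1)·(5.3333) + (3)·(-1.6667) + (-3)·(-2.6667)) / 5 = 15/5 = 3
  S[Y,Y] = ((-0.6667)·(-0.6667) + (-1.6667)·(-1.6667) + (1.3333)·(1.3333) + (5.3333)·(5.3333) + (-1.6667)·(-1.6667) + (-2.6667)·(-2.6667)) / 5 = 43.3333/5 = 8.6667
  S = [[8, 3],
 [3, 8.6667]].

Step 3 — invert S. det(S) = 8·8.6667 - (3)² = 60.3333.
  S^{-1} = (1/det) · [[d, -b], [-b, a]] = [[0.1436, -0.0497],
 [-0.0497, 0.1326]].

Step 4 — quadratic form (x̄ - mu_0)^T · S^{-1} · (x̄ - mu_0):
  S^{-1} · (x̄ - mu_0) = (-0.1326, 0.3536),
  (x̄ - mu_0)^T · [...] = (0)·(-0.1326) + (2.6667)·(0.3536) = 0.9429.

Step 5 — scale by n: T² = 6 · 0.9429 = 5.6575.

T² ≈ 5.6575


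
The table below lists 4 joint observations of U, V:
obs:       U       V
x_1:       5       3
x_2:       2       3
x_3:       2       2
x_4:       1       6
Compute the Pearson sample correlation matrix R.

Step 1 — column means:
  mean(U) = (5 + 2 + 2 + 1) / 4 = 10/4 = 2.5
  mean(V) = (3 + 3 + 2 + 6) / 4 = 14/4 = 3.5

Step 2 — sample variances and covariances s[i,j] = (1/(n-1)) · Σ_k (x_{k,i} - mean_i) · (x_{k,j} - mean_j), with n-1 = 3:
  s[U,U] = ((2.5)·(2.5) + (-0.5)·(-0.5) + (-0.5)·(-0.5) + (-1.5)·(-1.5)) / 3 = 9/3 = 3
  s[U,V] = ((2.5)·(-0.5) + (-0.5)·(-0.5) + (-0.5)·(-1.5) + (-1.5)·(2.5)) / 3 = -4/3 = -1.3333
  s[V,V] = ((-0.5)·(-0.5) + (-0.5)·(-0.5) + (-1.5)·(-1.5) + (2.5)·(2.5)) / 3 = 9/3 = 3
  Sample standard deviations s_i = √(s[i,i]):
  s(U) = √(3) = 1.7321
  s(V) = √(3) = 1.7321

Step 3 — r_{ij} = s_{ij} / (s_i · s_j):
  r[U,U] = 1 (diagonal).
  r[U,V] = -1.3333 / (1.7321 · 1.7321) = -1.3333 / 3 = -0.4444
  r[V,V] = 1 (diagonal).

R is symmetric with unit diagonal. Assembling:

R = [[1, -0.4444],
 [-0.4444, 1]]


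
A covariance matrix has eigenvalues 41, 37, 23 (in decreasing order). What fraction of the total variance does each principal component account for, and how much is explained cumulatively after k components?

Step 1 — total variance = trace(Sigma) = Σ λ_i = 41 + 37 + 23 = 101.

Step 2 — fraction explained by component i = λ_i / Σ λ:
  PC1: 41/101 = 0.4059
  PC2: 37/101 = 0.3663
  PC3: 23/101 = 0.2277

Step 3 — cumulative fraction after k components = (λ_1 + ... + λ_k) / Σ λ:
  k = 1: 41/101 = 0.4059
  k = 2: (41 + 37)/101 = 78/101 = 0.7723
  k = 3: (41 + 37 + 23)/101 = 101/101 = 1

Summary (fraction, with percent):

explained: PC1 0.4059 (40.59%), PC2 0.3663 (36.63%), PC3 0.2277 (22.77%);  cumulative: 0.4059, 0.7723, 1


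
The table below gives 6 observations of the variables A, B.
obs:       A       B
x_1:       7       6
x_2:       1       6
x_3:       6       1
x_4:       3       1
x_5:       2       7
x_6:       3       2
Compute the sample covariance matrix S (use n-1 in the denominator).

Step 1 — column means:
  mean(A) = (7 + 1 + 6 + 3 + 2 + 3) / 6 = 22/6 = 3.6667
  mean(B) = (6 + 6 + 1 + 1 + 7 + 2) / 6 = 23/6 = 3.8333

Step 2 — sample covariance S[i,j] = (1/(n-1)) · Σ_k (x_{k,i} - mean_i) · (x_{k,j} - mean_j), with n-1 = 5.
  S[A,A] = ((3.3333)·(3.3333) + (-2.6667)·(-2.6667) + (2.3333)·(2.3333) + (-0.6667)·(-0.6667) + (-1.6667)·(-1.6667) + (-0.6667)·(-0.6667)) / 5 = 27.3333/5 = 5.4667
  S[A,B] = ((3.3333)·(2.1667) + (-2.6667)·(2.1667) + (2.3333)·(-2.8333) + (-0.6667)·(-2.8333) + (-1.6667)·(3.1667) + (-0.6667)·(-1.8333)) / 5 = -7.3333/5 = -1.4667
  S[B,B] = ((2.1667)·(2.1667) + (2.1667)·(2.1667) + (-2.8333)·(-2.8333) + (-2.8333)·(-2.8333) + (3.1667)·(3.1667) + (-1.8333)·(-1.8333)) / 5 = 38.8333/5 = 7.7667

S is symmetric (S[j,i] = S[i,j]). Assembling:

S = [[5.4667, -1.4667],
 [-1.4667, 7.7667]]


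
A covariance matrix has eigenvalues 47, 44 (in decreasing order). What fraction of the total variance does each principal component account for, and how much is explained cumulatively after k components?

Step 1 — total variance = trace(Sigma) = Σ λ_i = 47 + 44 = 91.

Step 2 — fraction explained by component i = λ_i / Σ λ:
  PC1: 47/91 = 0.5165
  PC2: 44/91 = 0.4835

Step 3 — cumulative fraction after k components = (λ_1 + ... + λ_k) / Σ λ:
  k = 1: 47/91 = 0.5165
  k = 2: (47 + 44)/91 = 91/91 = 1

Summary (fraction, with percent):

explained: PC1 0.5165 (51.65%), PC2 0.4835 (48.35%);  cumulative: 0.5165, 1


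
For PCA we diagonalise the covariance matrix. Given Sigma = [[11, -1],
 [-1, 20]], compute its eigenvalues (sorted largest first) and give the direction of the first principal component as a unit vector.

Step 1 — characteristic polynomial of 2×2 Sigma:
  det(Sigma - λI) = λ² - trace · λ + det = 0.
  trace = 11 + 20 = 31, det = 11·20 - (-1)² = 219.
Step 2 — discriminant:
  Δ = trace² - 4·det = 961 - 876 = 85.
Step 3 — eigenvalues:
  λ = (trace ± √Δ)/2 = (31 ± 9.2195)/2,
  λ_1 = 20.1098,  λ_2 = 10.8902.

Step 4 — unit eigenvector for λ_1: solve (Sigma - λ_1 I)v = 0. First row:
  (11 - 20.1098)·v_x + (-1)·v_y = 0, i.e. (-9.1098)·v_x + (-1)·v_y = 0,
  so v ∝ (b, λ_1 - a) = (-1, 9.1098); multiply by -1 so the first entry is positive: u = (1, -9.1098).
  ||u|| = √((1)² + (-9.1098)²) = √(83.988) ≈ 9.1645,
  v_1 = u/||u|| ≈ (0.1091, -0.994) (||v_1|| = 1).

λ_1 = 20.1098,  λ_2 = 10.8902;  v_1 ≈ (0.1091, -0.994)


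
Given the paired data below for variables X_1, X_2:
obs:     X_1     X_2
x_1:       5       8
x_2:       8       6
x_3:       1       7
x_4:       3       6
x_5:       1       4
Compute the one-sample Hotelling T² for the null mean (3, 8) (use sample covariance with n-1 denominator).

Step 1 — sample mean vector:
  mean(X_1) = (5 + 8 + 1 + 3 + 1) / 5 = 18/5 = 3.6
  mean(X_2) = (8 + 6 + 7 + 6 + 4) / 5 = 31/5 = 6.2
  x̄ = (3.6, 6.2),  deviation x̄ - mu_0 = (3.6, 6.2) - (3, 8) = (0.6, -1.8).

Step 2 — sample covariance matrix, S[i,j] = (1/(n-1)) · Σ_k (x_{k,i} - mean_i) · (x_{k,j} - mean_j), divisor n-1 = 4:
  S[X_1,X_1] = ((1.4)·(1.4) + (4.4)·(4.4) + (-2.6)·(-2.6) + (-0.6)·(-0.6) + (-2.6)·(-2.6)) / 4 = 35.2/4 = 8.8
  S[X_1,X_2] = ((1.4)·(1.8) + (4.4)·(-0.2) + (-2.6)·(0.8) + (-0.6)·(-0.2) + (-2.6)·(-2.2)) / 4 = 5.4/4 = 1.35
  S[X_2,X_2] = ((1.8)·(1.8) + (-0.2)·(-0.2) + (0.8)·(0.8) + (-0.2)·(-0.2) + (-2.2)·(-2.2)) / 4 = 8.8/4 = 2.2
  S = [[8.8, 1.35],
 [1.35, 2.2]].

Step 3 — invert S. det(S) = 8.8·2.2 - (1.35)² = 17.5375.
  S^{-1} = (1/det) · [[d, -b], [-b, a]] = [[0.1254, -0.077],
 [-0.077, 0.5018]].

Step 4 — quadratic form (x̄ - mu_0)^T · S^{-1} · (x̄ - mu_0):
  S^{-1} · (x̄ - mu_0) = (0.2138, -0.9494),
  (x̄ - mu_0)^T · [...] = (0.6)·(0.2138) + (-1.8)·(-0.9494) = 1.8372.

Step 5 — scale by n: T² = 5 · 1.8372 = 9.186.

T² ≈ 9.186


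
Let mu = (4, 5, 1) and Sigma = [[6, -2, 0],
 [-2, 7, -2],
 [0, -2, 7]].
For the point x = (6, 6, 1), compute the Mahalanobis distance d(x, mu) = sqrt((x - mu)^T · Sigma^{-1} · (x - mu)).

Step 1 — centre the observation: (x - mu) = (2, 1, 0).

Step 2 — invert Sigma (cofactor / det for 3×3, or solve directly):
  Sigma^{-1} = [[0.186, 0.0579, 0.0165],
 [0.0579, 0.1736, 0.0496],
 [0.0165, 0.0496, 0.157]].

Step 3 — form the quadratic (x - mu)^T · Sigma^{-1} · (x - mu):
  Sigma^{-1} · (x - mu) = (0.4298, 0.2893, 0.0826).
  (x - mu)^T · [Sigma^{-1} · (x - mu)] = (2)·(0.4298) + (1)·(0.2893) + (0)·(0.0826) = 1.1488.

Step 4 — take square root: d = √(1.1488) ≈ 1.0718.

d(x, mu) = √(1.1488) ≈ 1.0718


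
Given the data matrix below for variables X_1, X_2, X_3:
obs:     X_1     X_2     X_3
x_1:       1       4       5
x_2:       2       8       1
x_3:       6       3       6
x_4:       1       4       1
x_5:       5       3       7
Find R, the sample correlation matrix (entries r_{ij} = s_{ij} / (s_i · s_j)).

Step 1 — column means:
  mean(X_1) = (1 + 2 + 6 + 1 + 5) / 5 = 15/5 = 3
  mean(X_2) = (4 + 8 + 3 + 4 + 3) / 5 = 22/5 = 4.4
  mean(X_3) = (5 + 1 + 6 + 1 + 7) / 5 = 20/5 = 4

Step 2 — sample variances and covariances s[i,j] = (1/(n-1)) · Σ_k (x_{k,i} - mean_i) · (x_{k,j} - mean_j), with n-1 = 4:
  s[X_1,X_1] = ((-2)·(-2) + (-1)·(-1) + (3)·(3) + (-2)·(-2) + (2)·(2)) / 4 = 22/4 = 5.5
  s[X_1,X_2] = ((-2)·(-0.4) + (-1)·(3.6) + (3)·(-1.4) + (-2)·(-0.4) + (2)·(-1.4)) / 4 = -9/4 = -2.25
  s[X_1,X_3] = ((-2)·(1) + (-1)·(-3) + (3)·(2) + (-2)·(-3) + (2)·(3)) / 4 = 19/4 = 4.75
  s[X_2,X_2] = ((-0.4)·(-0.4) + (3.6)·(3.6) + (-1.4)·(-1.4) + (-0.4)·(-0.4) + (-1.4)·(-1.4)) / 4 = 17.2/4 = 4.3
  s[X_2,X_3] = ((-0.4)·(1) + (3.6)·(-3) + (-1.4)·(2) + (-0.4)·(-3) + (-1.4)·(3)) / 4 = -17/4 = -4.25
  s[X_3,X_3] = ((1)·(1) + (-3)·(-3) + (2)·(2) + (-3)·(-3) + (3)·(3)) / 4 = 32/4 = 8
  Sample standard deviations s_i = √(s[i,i]):
  s(X_1) = √(5.5) = 2.3452
  s(X_2) = √(4.3) = 2.0736
  s(X_3) = √(8) = 2.8284

Step 3 — r_{ij} = s_{ij} / (s_i · s_j):
  r[X_1,X_1] = 1 (diagonal).
  r[X_1,X_2] = -2.25 / (2.3452 · 2.0736) = -2.25 / 4.8631 = -0.4627
  r[X_1,X_3] = 4.75 / (2.3452 · 2.8284) = 4.75 / 6.6332 = 0.7161
  r[X_2,X_2] = 1 (diagonal).
  r[X_2,X_3] = -4.25 / (2.0736 · 2.8284) = -4.25 / 5.8652 = -0.7246
  r[X_3,X_3] = 1 (diagonal).

R is symmetric with unit diagonal. Assembling:

R = [[1, -0.4627, 0.7161],
 [-0.4627, 1, -0.7246],
 [0.7161, -0.7246, 1]]


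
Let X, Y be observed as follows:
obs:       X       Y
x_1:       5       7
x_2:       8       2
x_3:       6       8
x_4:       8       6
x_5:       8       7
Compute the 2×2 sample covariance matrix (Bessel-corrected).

Step 1 — column means:
  mean(X) = (5 + 8 + 6 + 8 + 8) / 5 = 35/5 = 7
  mean(Y) = (7 + 2 + 8 + 6 + 7) / 5 = 30/5 = 6

Step 2 — sample covariance S[i,j] = (1/(n-1)) · Σ_k (x_{k,i} - mean_i) · (x_{k,j} - mean_j), with n-1 = 4.
  S[X,X] = ((-2)·(-2) + (1)·(1) + (-1)·(-1) + (1)·(1) + (1)·(1)) / 4 = 8/4 = 2
  S[X,Y] = ((-2)·(1) + (1)·(-4) + (-1)·(2) + (1)·(0) + (1)·(1)) / 4 = -7/4 = -1.75
  S[Y,Y] = ((1)·(1) + (-4)·(-4) + (2)·(2) + (0)·(0) + (1)·(1)) / 4 = 22/4 = 5.5

S is symmetric (S[j,i] = S[i,j]). Assembling:

S = [[2, -1.75],
 [-1.75, 5.5]]


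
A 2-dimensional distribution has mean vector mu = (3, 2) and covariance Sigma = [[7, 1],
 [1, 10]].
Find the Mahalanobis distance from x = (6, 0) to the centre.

Step 1 — centre the observation: (x - mu) = (3, -2).

Step 2 — invert Sigma. det(Sigma) = 7·10 - (1)² = 69.
  Sigma^{-1} = (1/det) · [[d, -b], [-b, a]] = [[0.1449, -0.0145],
 [-0.0145, 0.1014]].

Step 3 — form the quadratic (x - mu)^T · Sigma^{-1} · (x - mu):
  Sigma^{-1} · (x - mu) = (0.4638, -0.2464).
  (x - mu)^T · [Sigma^{-1} · (x - mu)] = (3)·(0.4638) + (-2)·(-0.2464) = 1.8841.

Step 4 — take square root: d = √(1.8841) ≈ 1.3726.

d(x, mu) = √(1.8841) ≈ 1.3726


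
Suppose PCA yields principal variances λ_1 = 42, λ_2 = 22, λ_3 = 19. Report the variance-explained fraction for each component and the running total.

Step 1 — total variance = trace(Sigma) = Σ λ_i = 42 + 22 + 19 = 83.

Step 2 — fraction explained by component i = λ_i / Σ λ:
  PC1: 42/83 = 0.506
  PC2: 22/83 = 0.2651
  PC3: 19/83 = 0.2289

Step 3 — cumulative fraction after k components = (λ_1 + ... + λ_k) / Σ λ:
  k = 1: 42/83 = 0.506
  k = 2: (42 + 22)/83 = 64/83 = 0.7711
  k = 3: (42 + 22 + 19)/83 = 83/83 = 1

Summary (fraction, with percent):

explained: PC1 0.506 (50.6%), PC2 0.2651 (26.51%), PC3 0.2289 (22.89%);  cumulative: 0.506, 0.7711, 1


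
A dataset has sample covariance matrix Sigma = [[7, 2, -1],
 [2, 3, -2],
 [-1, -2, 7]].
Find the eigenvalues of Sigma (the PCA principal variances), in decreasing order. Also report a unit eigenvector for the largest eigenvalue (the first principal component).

Step 1 — characteristic polynomial p(λ) = det(λI - Sigma) = λ³ - tr·λ² + c_1·λ - det, where tr = trace, c_1 = sum of the principal 2×2 minors, det = det(Sigma):
  tr = 7 + 3 + 7 = 17,
  c_1 = (7·3 - (2)²) + (7·7 - (-1)²) + (3·7 - (-2)²) = 17 + 48 + 17 = 82,
  det = 7·(3·7 - (-2)²) - (2)·((2)·7 - (-2)·(-1)) + (-1)·((2)·(-2) - 3·(-1)) = 7·(17) - (2)·(12) + (-1)·(-1) = 96.
  So p(λ) = λ³ - 17λ² + 82λ - 96.
Step 2 — look for an integer root (rational root theorem: any rational root is an integer divisor of 96). Testing λ = 6:
  p(6) = 216 - 612 + 492 - 96 = 0  ✓
  Dividing out (λ - 6): p(λ) = (λ - 6)(λ² - 11λ + 16).
Step 3 — remaining eigenvalues from the quadratic λ² - 11λ + 16 = 0:
  Δ = 11² - 4·16 = 121 - 64 = 57,  λ = (11 ± √57)/2 = (11 ± 7.5498)/2 ≈ 9.2749 or 1.7251.
  Sorted: λ_1 = 9.2749,  λ_2 = 6,  λ_3 = 1.7251  (check: sum = 17 = tr ✓).

Step 4 — unit eigenvector for λ_1 ≈ 9.2749: v spans the null space of (Sigma - λ_1 I), whose rows are
  r_1 = (-2.2749, 2, -1),  r_2 = (2, -6.2749, -2),  r_3 = (-1, -2, -2.2749).
  v is orthogonal to every row, so take v ∝ r_1 × r_2 = ((2)·(-2) - (-1)·(-6.2749), (-1)·(2) - (-2.2749)·(-2), (-2.2749)·(-6.2749) - (2)·(2)) ≈ (-10.2749, -6.5498, 10.2749).
  Rescale (multiply by -1 so the first nonzero entry is positive): u = (10.2749, 6.5498, -10.2749).
  ||u|| = √((10.2749)² + (6.5498)² + (-10.2749)²) = √(254.0482) ≈ 15.9389,  v_1 = u/||u|| ≈ (0.6446, 0.4109, -0.6446) (||v_1|| = 1).

λ_1 = 9.2749,  λ_2 = 6,  λ_3 = 1.7251;  v_1 ≈ (0.6446, 0.4109, -0.6446)


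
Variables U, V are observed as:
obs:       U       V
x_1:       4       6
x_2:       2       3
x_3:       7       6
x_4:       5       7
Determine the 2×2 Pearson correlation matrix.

Step 1 — column means:
  mean(U) = (4 + 2 + 7 + 5) / 4 = 18/4 = 4.5
  mean(V) = (6 + 3 + 6 + 7) / 4 = 22/4 = 5.5

Step 2 — sample variances and covariances s[i,j] = (1/(n-1)) · Σ_k (x_{k,i} - mean_i) · (x_{k,j} - mean_j), with n-1 = 3:
  s[U,U] = ((-0.5)·(-0.5) + (-2.5)·(-2.5) + (2.5)·(2.5) + (0.5)·(0.5)) / 3 = 13/3 = 4.3333
  s[U,V] = ((-0.5)·(0.5) + (-2.5)·(-2.5) + (2.5)·(0.5) + (0.5)·(1.5)) / 3 = 8/3 = 2.6667
  s[V,V] = ((0.5)·(0.5) + (-2.5)·(-2.5) + (0.5)·(0.5) + (1.5)·(1.5)) / 3 = 9/3 = 3
  Sample standard deviations s_i = √(s[i,i]):
  s(U) = √(4.3333) = 2.0817
  s(V) = √(3) = 1.7321

Step 3 — r_{ij} = s_{ij} / (s_i · s_j):
  r[U,U] = 1 (diagonal).
  r[U,V] = 2.6667 / (2.0817 · 1.7321) = 2.6667 / 3.6056 = 0.7396
  r[V,V] = 1 (diagonal).

R is symmetric with unit diagonal. Assembling:

R = [[1, 0.7396],
 [0.7396, 1]]


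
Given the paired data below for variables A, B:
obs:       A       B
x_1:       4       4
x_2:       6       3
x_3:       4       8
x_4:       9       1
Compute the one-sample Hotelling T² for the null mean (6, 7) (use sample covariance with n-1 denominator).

Step 1 — sample mean vector:
  mean(A) = (4 + 6 + 4 + 9) / 4 = 23/4 = 5.75
  mean(B) = (4 + 3 + 8 + 1) / 4 = 16/4 = 4
  x̄ = (5.75, 4),  deviation x̄ - mu_0 = (5.75, 4) - (6, 7) = (-0.25, -3).

Step 2 — sample covariance matrix, S[i,j] = (1/(n-1)) · Σ_k (x_{k,i} - mean_i) · (x_{k,j} - mean_j), divisor n-1 = 3:
  S[A,A] = ((-1.75)·(-1.75) + (0.25)·(0.25) + (-1.75)·(-1.75) + (3.25)·(3.25)) / 3 = 16.75/3 = 5.5833
  S[A,B] = ((-1.75)·(0) + (0.25)·(-1) + (-1.75)·(4) + (3.25)·(-3)) / 3 = -17/3 = -5.6667
  S[B,B] = ((0)·(0) + (-1)·(-1) + (4)·(4) + (-3)·(-3)) / 3 = 26/3 = 8.6667
  S = [[5.5833, -5.6667],
 [-5.6667, 8.6667]].

Step 3 — invert S. det(S) = 5.5833·8.6667 - (-5.6667)² = 16.2778.
  S^{-1} = (1/det) · [[d, -b], [-b, a]] = [[0.5324, 0.3481],
 [0.3481, 0.343]].

Step 4 — quadratic form (x̄ - mu_0)^T · S^{-1} · (x̄ - mu_0):
  S^{-1} · (x̄ - mu_0) = (-1.1775, -1.116),
  (x̄ - mu_0)^T · [...] = (-0.25)·(-1.1775) + (-3)·(-1.116) = 3.6425.

Step 5 — scale by n: T² = 4 · 3.6425 = 14.57.

T² ≈ 14.57


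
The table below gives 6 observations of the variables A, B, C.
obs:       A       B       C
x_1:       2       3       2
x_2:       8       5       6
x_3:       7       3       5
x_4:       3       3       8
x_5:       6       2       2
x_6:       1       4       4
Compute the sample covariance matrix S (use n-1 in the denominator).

Step 1 — column means:
  mean(A) = (2 + 8 + 7 + 3 + 6 + 1) / 6 = 27/6 = 4.5
  mean(B) = (3 + 5 + 3 + 3 + 2 + 4) / 6 = 20/6 = 3.3333
  mean(C) = (2 + 6 + 5 + 8 + 2 + 4) / 6 = 27/6 = 4.5

Step 2 — sample covariance S[i,j] = (1/(n-1)) · Σ_k (x_{k,i} - mean_i) · (x_{k,j} - mean_j), with n-1 = 5.
  S[A,A] = ((-2.5)·(-2.5) + (3.5)·(3.5) + (2.5)·(2.5) + (-1.5)·(-1.5) + (1.5)·(1.5) + (-3.5)·(-3.5)) / 5 = 41.5/5 = 8.3
  S[A,B] = ((-2.5)·(-0.3333) + (3.5)·(1.6667) + (2.5)·(-0.3333) + (-1.5)·(-0.3333) + (1.5)·(-1.3333) + (-3.5)·(0.6667)) / 5 = 2/5 = 0.4
  S[A,C] = ((-2.5)·(-2.5) + (3.5)·(1.5) + (2.5)·(0.5) + (-1.5)·(3.5) + (1.5)·(-2.5) + (-3.5)·(-0.5)) / 5 = 5.5/5 = 1.1
  S[B,B] = ((-0.3333)·(-0.3333) + (1.6667)·(1.6667) + (-0.3333)·(-0.3333) + (-0.3333)·(-0.3333) + (-1.3333)·(-1.3333) + (0.6667)·(0.6667)) / 5 = 5.3333/5 = 1.0667
  S[B,C] = ((-0.3333)·(-2.5) + (1.6667)·(1.5) + (-0.3333)·(0.5) + (-0.3333)·(3.5) + (-1.3333)·(-2.5) + (0.6667)·(-0.5)) / 5 = 5/5 = 1
  S[C,C] = ((-2.5)·(-2.5) + (1.5)·(1.5) + (0.5)·(0.5) + (3.5)·(3.5) + (-2.5)·(-2.5) + (-0.5)·(-0.5)) / 5 = 27.5/5 = 5.5

S is symmetric (S[j,i] = S[i,j]). Assembling:

S = [[8.3, 0.4, 1.1],
 [0.4, 1.0667, 1],
 [1.1, 1, 5.5]]


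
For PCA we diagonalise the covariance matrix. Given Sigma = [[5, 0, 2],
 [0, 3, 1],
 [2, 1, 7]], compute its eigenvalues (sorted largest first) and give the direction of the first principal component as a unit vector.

Step 1 — characteristic polynomial p(λ) = det(λI - Sigma) = λ³ - tr·λ² + c_1·λ - det, where tr = trace, c_1 = sum of the principal 2×2 minors, det = det(Sigma):
  tr = 5 + 3 + 7 = 15,
  c_1 = (5·3 - (0)²) + (5·7 - (2)²) + (3·7 - (1)²) = 15 + 31 + 20 = 66,
  det = 5·(3·7 - (1)²) - (0)·((0)·7 - (1)·(2)) + (2)·((0)·(1) - 3·(2)) = 5·(20) - (0)·(-2) + (2)·(-6) = 88.
  So p(λ) = λ³ - 15λ² + 66λ - 88.
Step 2 — look for an integer root (rational root theorem: any rational root is an integer divisor of 88). Testing λ = 4:
  p(4) = 64 - 240 + 264 - 88 = 0  ✓
  Dividing out (λ - 4): p(λ) = (λ - 4)(λ² - 11λ + 22).
Step 3 — remaining eigenvalues from the quadratic λ² - 11λ + 22 = 0:
  Δ = 11² - 4·22 = 121 - 88 = 33,  λ = (11 ± √33)/2 = (11 ± 5.7446)/2 ≈ 8.3723 or 2.6277.
  Sorted: λ_1 = 8.3723,  λ_2 = 4,  λ_3 = 2.6277  (check: sum = 15 = tr ✓).

Step 4 — unit eigenvector for λ_1 ≈ 8.3723: v spans the null space of (Sigma - λ_1 I), whose rows are
  r_1 = (-3.3723, 0, 2),  r_2 = (0, -5.3723, 1),  r_3 = (2, 1, -1.3723).
  v is orthogonal to every row, so take v ∝ r_1 × r_2 = ((0)·(1) - (2)·(-5.3723), (2)·(0) - (-3.3723)·(1), (-3.3723)·(-5.3723) - (0)·(0)) ≈ (10.7446, 3.3723, 18.1168).
  Let u = (10.7446, 3.3723, 18.1168).
  ||u|| = √((10.7446)² + (3.3723)² + (18.1168)²) = √(455.0379) ≈ 21.3316,  v_1 = u/||u|| ≈ (0.5037, 0.1581, 0.8493) (||v_1|| = 1).

λ_1 = 8.3723,  λ_2 = 4,  λ_3 = 2.6277;  v_1 ≈ (0.5037, 0.1581, 0.8493)


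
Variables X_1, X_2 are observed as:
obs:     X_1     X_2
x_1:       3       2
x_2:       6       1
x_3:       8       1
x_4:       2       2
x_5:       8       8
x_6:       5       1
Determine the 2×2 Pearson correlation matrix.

Step 1 — column means:
  mean(X_1) = (3 + 6 + 8 + 2 + 8 + 5) / 6 = 32/6 = 5.3333
  mean(X_2) = (2 + 1 + 1 + 2 + 8 + 1) / 6 = 15/6 = 2.5

Step 2 — sample variances and covariances s[i,j] = (1/(n-1)) · Σ_k (x_{k,i} - mean_i) · (x_{k,j} - mean_j), with n-1 = 5:
  s[X_1,X_1] = ((-2.3333)·(-2.3333) + (0.6667)·(0.6667) + (2.6667)·(2.6667) + (-3.3333)·(-3.3333) + (2.6667)·(2.6667) + (-0.3333)·(-0.3333)) / 5 = 31.3333/5 = 6.2667
  s[X_1,X_2] = ((-2.3333)·(-0.5) + (0.6667)·(-1.5) + (2.6667)·(-1.5) + (-3.3333)·(-0.5) + (2.6667)·(5.5) + (-0.3333)·(-1.5)) / 5 = 13/5 = 2.6
  s[X_2,X_2] = ((-0.5)·(-0.5) + (-1.5)·(-1.5) + (-1.5)·(-1.5) + (-0.5)·(-0.5) + (5.5)·(5.5) + (-1.5)·(-1.5)) / 5 = 37.5/5 = 7.5
  Sample standard deviations s_i = √(s[i,i]):
  s(X_1) = √(6.2667) = 2.5033
  s(X_2) = √(7.5) = 2.7386

Step 3 — r_{ij} = s_{ij} / (s_i · s_j):
  r[X_1,X_1] = 1 (diagonal).
  r[X_1,X_2] = 2.6 / (2.5033 · 2.7386) = 2.6 / 6.8557 = 0.3792
  r[X_2,X_2] = 1 (diagonal).

R is symmetric with unit diagonal. Assembling:

R = [[1, 0.3792],
 [0.3792, 1]]


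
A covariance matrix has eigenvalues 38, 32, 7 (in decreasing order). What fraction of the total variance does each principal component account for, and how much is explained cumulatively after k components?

Step 1 — total variance = trace(Sigma) = Σ λ_i = 38 + 32 + 7 = 77.

Step 2 — fraction explained by component i = λ_i / Σ λ:
  PC1: 38/77 = 0.4935
  PC2: 32/77 = 0.4156
  PC3: 7/77 = 0.0909

Step 3 — cumulative fraction after k components = (λ_1 + ... + λ_k) / Σ λ:
  k = 1: 38/77 = 0.4935
  k = 2: (38 + 32)/77 = 70/77 = 0.9091
  k = 3: (38 + 32 + 7)/77 = 77/77 = 1

Summary (fraction, with percent):

explained: PC1 0.4935 (49.35%), PC2 0.4156 (41.56%), PC3 0.0909 (9.09%);  cumulative: 0.4935, 0.9091, 1


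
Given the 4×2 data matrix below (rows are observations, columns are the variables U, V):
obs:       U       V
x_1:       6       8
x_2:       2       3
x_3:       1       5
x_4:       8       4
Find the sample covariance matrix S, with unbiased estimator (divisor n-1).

Step 1 — column means:
  mean(U) = (6 + 2 + 1 + 8) / 4 = 17/4 = 4.25
  mean(V) = (8 + 3 + 5 + 4) / 4 = 20/4 = 5

Step 2 — sample covariance S[i,j] = (1/(n-1)) · Σ_k (x_{k,i} - mean_i) · (x_{k,j} - mean_j), with n-1 = 3.
  S[U,U] = ((1.75)·(1.75) + (-2.25)·(-2.25) + (-3.25)·(-3.25) + (3.75)·(3.75)) / 3 = 32.75/3 = 10.9167
  S[U,V] = ((1.75)·(3) + (-2.25)·(-2) + (-3.25)·(0) + (3.75)·(-1)) / 3 = 6/3 = 2
  S[V,V] = ((3)·(3) + (-2)·(-2) + (0)·(0) + (-1)·(-1)) / 3 = 14/3 = 4.6667

S is symmetric (S[j,i] = S[i,j]). Assembling:

S = [[10.9167, 2],
 [2, 4.6667]]


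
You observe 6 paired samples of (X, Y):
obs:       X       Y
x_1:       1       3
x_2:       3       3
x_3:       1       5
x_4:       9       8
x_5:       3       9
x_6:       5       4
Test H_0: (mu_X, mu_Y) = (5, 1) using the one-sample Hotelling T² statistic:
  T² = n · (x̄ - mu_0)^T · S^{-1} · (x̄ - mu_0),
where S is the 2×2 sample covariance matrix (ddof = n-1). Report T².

Step 1 — sample mean vector:
  mean(X) = (1 + 3 + 1 + 9 + 3 + 5) / 6 = 22/6 = 3.6667
  mean(Y) = (3 + 3 + 5 + 8 + 9 + 4) / 6 = 32/6 = 5.3333
  x̄ = (3.6667, 5.3333),  deviation x̄ - mu_0 = (3.6667, 5.3333) - (5, 1) = (-1.3333, 4.3333).

Step 2 — sample covariance matrix, S[i,j] = (1/(n-1)) · Σ_k (x_{k,i} - mean_i) · (x_{k,j} - mean_j), divisor n-1 = 5:
  S[X,X] = ((-2.6667)·(-2.6667) + (-0.6667)·(-0.6667) + (-2.6667)·(-2.6667) + (5.3333)·(5.3333) + (-0.6667)·(-0.6667) + (1.3333)·(1.3333)) / 5 = 45.3333/5 = 9.0667
  S[X,Y] = ((-2.6667)·(-2.3333) + (-0.6667)·(-2.3333) + (-2.6667)·(-0.3333) + (5.3333)·(2.6667) + (-0.6667)·(3.6667) + (1.3333)·(-1.3333)) / 5 = 18.6667/5 = 3.7333
  S[Y,Y] = ((-2.3333)·(-2.3333) + (-2.3333)·(-2.3333) + (-0.3333)·(-0.3333) + (2.6667)·(2.6667) + (3.6667)·(3.6667) + (-1.3333)·(-1.3333)) / 5 = 33.3333/5 = 6.6667
  S = [[9.0667, 3.7333],
 [3.7333, 6.6667]].

Step 3 — invert S. det(S) = 9.0667·6.6667 - (3.7333)² = 46.5067.
  S^{-1} = (1/det) · [[d, -b], [-b, a]] = [[0.1433, -0.0803],
 [-0.0803, 0.195]].

Step 4 — quadratic form (x̄ - mu_0)^T · S^{-1} · (x̄ - mu_0):
  S^{-1} · (x̄ - mu_0) = (-0.539, 0.9518),
  (x̄ - mu_0)^T · [...] = (-1.3333)·(-0.539) + (4.3333)·(0.9518) = 4.8433.

Step 5 — scale by n: T² = 6 · 4.8433 = 29.0596.

T² ≈ 29.0596


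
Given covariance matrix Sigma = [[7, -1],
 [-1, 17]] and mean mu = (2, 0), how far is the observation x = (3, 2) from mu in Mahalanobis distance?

Step 1 — centre the observation: (x - mu) = (1, 2).

Step 2 — invert Sigma. det(Sigma) = 7·17 - (-1)² = 118.
  Sigma^{-1} = (1/det) · [[d, -b], [-b, a]] = [[0.1441, 0.0085],
 [0.0085, 0.0593]].

Step 3 — form the quadratic (x - mu)^T · Sigma^{-1} · (x - mu):
  Sigma^{-1} · (x - mu) = (0.161, 0.1271).
  (x - mu)^T · [Sigma^{-1} · (x - mu)] = (1)·(0.161) + (2)·(0.1271) = 0.4153.

Step 4 — take square root: d = √(0.4153) ≈ 0.6444.

d(x, mu) = √(0.4153) ≈ 0.6444


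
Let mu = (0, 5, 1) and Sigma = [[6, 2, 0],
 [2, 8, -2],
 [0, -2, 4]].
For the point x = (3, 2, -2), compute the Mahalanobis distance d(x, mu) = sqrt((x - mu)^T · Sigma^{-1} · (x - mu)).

Step 1 — centre the observation: (x - mu) = (3, -3, -3).

Step 2 — invert Sigma (cofactor / det for 3×3, or solve directly):
  Sigma^{-1} = [[0.1842, -0.0526, -0.0263],
 [-0.0526, 0.1579, 0.0789],
 [-0.0263, 0.0789, 0.2895]].

Step 3 — form the quadratic (x - mu)^T · Sigma^{-1} · (x - mu):
  Sigma^{-1} · (x - mu) = (0.7895, -0.8684, -1.1842).
  (x - mu)^T · [Sigma^{-1} · (x - mu)] = (3)·(0.7895) + (-3)·(-0.8684) + (-3)·(-1.1842) = 8.5263.

Step 4 — take square root: d = √(8.5263) ≈ 2.92.

d(x, mu) = √(8.5263) ≈ 2.92


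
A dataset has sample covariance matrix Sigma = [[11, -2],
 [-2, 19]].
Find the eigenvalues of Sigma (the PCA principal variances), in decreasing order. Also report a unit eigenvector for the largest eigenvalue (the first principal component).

Step 1 — characteristic polynomial of 2×2 Sigma:
  det(Sigma - λI) = λ² - trace · λ + det = 0.
  trace = 11 + 19 = 30, det = 11·19 - (-2)² = 205.
Step 2 — discriminant:
  Δ = trace² - 4·det = 900 - 820 = 80.
Step 3 — eigenvalues:
  λ = (trace ± √Δ)/2 = (30 ± 8.9443)/2,
  λ_1 = 19.4721,  λ_2 = 10.5279.

Step 4 — unit eigenvector for λ_1: solve (Sigma - λ_1 I)v = 0. First row:
  (11 - 19.4721)·v_x + (-2)·v_y = 0, i.e. (-8.4721)·v_x + (-2)·v_y = 0,
  so v ∝ (b, λ_1 - a) = (-2, 8.4721); multiply by -1 so the first entry is positive: u = (2, -8.4721).
  ||u|| = √((2)² + (-8.4721)²) = √(75.7771) ≈ 8.705,
  v_1 = u/||u|| ≈ (0.2298, -0.9732) (||v_1|| = 1).

λ_1 = 19.4721,  λ_2 = 10.5279;  v_1 ≈ (0.2298, -0.9732)


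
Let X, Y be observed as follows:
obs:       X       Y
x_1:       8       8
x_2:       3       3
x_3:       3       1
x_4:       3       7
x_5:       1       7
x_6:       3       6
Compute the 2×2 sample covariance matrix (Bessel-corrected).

Step 1 — column means:
  mean(X) = (8 + 3 + 3 + 3 + 1 + 3) / 6 = 21/6 = 3.5
  mean(Y) = (8 + 3 + 1 + 7 + 7 + 6) / 6 = 32/6 = 5.3333

Step 2 — sample covariance S[i,j] = (1/(n-1)) · Σ_k (x_{k,i} - mean_i) · (x_{k,j} - mean_j), with n-1 = 5.
  S[X,X] = ((4.5)·(4.5) + (-0.5)·(-0.5) + (-0.5)·(-0.5) + (-0.5)·(-0.5) + (-2.5)·(-2.5) + (-0.5)·(-0.5)) / 5 = 27.5/5 = 5.5
  S[X,Y] = ((4.5)·(2.6667) + (-0.5)·(-2.3333) + (-0.5)·(-4.3333) + (-0.5)·(1.6667) + (-2.5)·(1.6667) + (-0.5)·(0.6667)) / 5 = 10/5 = 2
  S[Y,Y] = ((2.6667)·(2.6667) + (-2.3333)·(-2.3333) + (-4.3333)·(-4.3333) + (1.6667)·(1.6667) + (1.6667)·(1.6667) + (0.6667)·(0.6667)) / 5 = 37.3333/5 = 7.4667

S is symmetric (S[j,i] = S[i,j]). Assembling:

S = [[5.5, 2],
 [2, 7.4667]]


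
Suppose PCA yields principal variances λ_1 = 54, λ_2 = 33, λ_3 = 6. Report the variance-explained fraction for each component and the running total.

Step 1 — total variance = trace(Sigma) = Σ λ_i = 54 + 33 + 6 = 93.

Step 2 — fraction explained by component i = λ_i / Σ λ:
  PC1: 54/93 = 0.5806
  PC2: 33/93 = 0.3548
  PC3: 6/93 = 0.0645

Step 3 — cumulative fraction after k components = (λ_1 + ... + λ_k) / Σ λ:
  k = 1: 54/93 = 0.5806
  k = 2: (54 + 33)/93 = 87/93 = 0.9355
  k = 3: (54 + 33 + 6)/93 = 93/93 = 1

Summary (fraction, with percent):

explained: PC1 0.5806 (58.06%), PC2 0.3548 (35.48%), PC3 0.0645 (6.45%);  cumulative: 0.5806, 0.9355, 1


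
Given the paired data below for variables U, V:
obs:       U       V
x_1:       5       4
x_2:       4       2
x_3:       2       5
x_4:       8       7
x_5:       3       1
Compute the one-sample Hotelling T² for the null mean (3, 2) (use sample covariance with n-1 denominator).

Step 1 — sample mean vector:
  mean(U) = (5 + 4 + 2 + 8 + 3) / 5 = 22/5 = 4.4
  mean(V) = (4 + 2 + 5 + 7 + 1) / 5 = 19/5 = 3.8
  x̄ = (4.4, 3.8),  deviation x̄ - mu_0 = (4.4, 3.8) - (3, 2) = (1.4, 1.8).

Step 2 — sample covariance matrix, S[i,j] = (1/(n-1)) · Σ_k (x_{k,i} - mean_i) · (x_{k,j} - mean_j), divisor n-1 = 4:
  S[U,U] = ((0.6)·(0.6) + (-0.4)·(-0.4) + (-2.4)·(-2.4) + (3.6)·(3.6) + (-1.4)·(-1.4)) / 4 = 21.2/4 = 5.3
  S[U,V] = ((0.6)·(0.2) + (-0.4)·(-1.8) + (-2.4)·(1.2) + (3.6)·(3.2) + (-1.4)·(-2.8)) / 4 = 13.4/4 = 3.35
  S[V,V] = ((0.2)·(0.2) + (-1.8)·(-1.8) + (1.2)·(1.2) + (3.2)·(3.2) + (-2.8)·(-2.8)) / 4 = 22.8/4 = 5.7
  S = [[5.3, 3.35],
 [3.35, 5.7]].

Step 3 — invert S. det(S) = 5.3·5.7 - (3.35)² = 18.9875.
  S^{-1} = (1/det) · [[d, -b], [-b, a]] = [[0.3002, -0.1764],
 [-0.1764, 0.2791]].

Step 4 — quadratic form (x̄ - mu_0)^T · S^{-1} · (x̄ - mu_0):
  S^{-1} · (x̄ - mu_0) = (0.1027, 0.2554),
  (x̄ - mu_0)^T · [...] = (1.4)·(0.1027) + (1.8)·(0.2554) = 0.6036.

Step 5 — scale by n: T² = 5 · 0.6036 = 3.0178.

T² ≈ 3.0178


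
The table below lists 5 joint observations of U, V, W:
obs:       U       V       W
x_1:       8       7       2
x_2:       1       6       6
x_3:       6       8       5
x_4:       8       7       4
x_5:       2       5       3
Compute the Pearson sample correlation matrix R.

Step 1 — column means:
  mean(U) = (8 + 1 + 6 + 8 + 2) / 5 = 25/5 = 5
  mean(V) = (7 + 6 + 8 + 7 + 5) / 5 = 33/5 = 6.6
  mean(W) = (2 + 6 + 5 + 4 + 3) / 5 = 20/5 = 4

Step 2 — sample variances and covariances s[i,j] = (1/(n-1)) · Σ_k (x_{k,i} - mean_i) · (x_{k,j} - mean_j), with n-1 = 4:
  s[U,U] = ((3)·(3) + (-4)·(-4) + (1)·(1) + (3)·(3) + (-3)·(-3)) / 4 = 44/4 = 11
  s[U,V] = ((3)·(0.4) + (-4)·(-0.6) + (1)·(1.4) + (3)·(0.4) + (-3)·(-1.6)) / 4 = 11/4 = 2.75
  s[U,W] = ((3)·(-2) + (-4)·(2) + (1)·(1) + (3)·(0) + (-3)·(-1)) / 4 = -10/4 = -2.5
  s[V,V] = ((0.4)·(0.4) + (-0.6)·(-0.6) + (1.4)·(1.4) + (0.4)·(0.4) + (-1.6)·(-1.6)) / 4 = 5.2/4 = 1.3
  s[V,W] = ((0.4)·(-2) + (-0.6)·(2) + (1.4)·(1) + (0.4)·(0) + (-1.6)·(-1)) / 4 = 1/4 = 0.25
  s[W,W] = ((-2)·(-2) + (2)·(2) + (1)·(1) + (0)·(0) + (-1)·(-1)) / 4 = 10/4 = 2.5
  Sample standard deviations s_i = √(s[i,i]):
  s(U) = √(11) = 3.3166
  s(V) = √(1.3) = 1.1402
  s(W) = √(2.5) = 1.5811

Step 3 — r_{ij} = s_{ij} / (s_i · s_j):
  r[U,U] = 1 (diagonal).
  r[U,V] = 2.75 / (3.3166 · 1.1402) = 2.75 / 3.7815 = 0.7272
  r[U,W] = -2.5 / (3.3166 · 1.5811) = -2.5 / 5.244 = -0.4767
  r[V,V] = 1 (diagonal).
  r[V,W] = 0.25 / (1.1402 · 1.5811) = 0.25 / 1.8028 = 0.1387
  r[W,W] = 1 (diagonal).

R is symmetric with unit diagonal. Assembling:

R = [[1, 0.7272, -0.4767],
 [0.7272, 1, 0.1387],
 [-0.4767, 0.1387, 1]]


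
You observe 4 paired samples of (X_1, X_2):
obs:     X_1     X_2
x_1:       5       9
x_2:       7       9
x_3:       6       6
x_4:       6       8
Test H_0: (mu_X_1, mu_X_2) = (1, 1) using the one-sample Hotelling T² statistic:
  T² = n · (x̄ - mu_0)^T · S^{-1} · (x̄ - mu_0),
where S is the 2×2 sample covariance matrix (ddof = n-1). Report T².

Step 1 — sample mean vector:
  mean(X_1) = (5 + 7 + 6 + 6) / 4 = 24/4 = 6
  mean(X_2) = (9 + 9 + 6 + 8) / 4 = 32/4 = 8
  x̄ = (6, 8),  deviation x̄ - mu_0 = (6, 8) - (1, 1) = (5, 7).

Step 2 — sample covariance matrix, S[i,j] = (1/(n-1)) · Σ_k (x_{k,i} - mean_i) · (x_{k,j} - mean_j), divisor n-1 = 3:
  S[X_1,X_1] = ((-1)·(-1) + (1)·(1) + (0)·(0) + (0)·(0)) / 3 = 2/3 = 0.6667
  S[X_1,X_2] = ((-1)·(1) + (1)·(1) + (0)·(-2) + (0)·(0)) / 3 = 0/3 = 0
  S[X_2,X_2] = ((1)·(1) + (1)·(1) + (-2)·(-2) + (0)·(0)) / 3 = 6/3 = 2
  S = [[0.6667, 0],
 [0, 2]].

Step 3 — invert S. det(S) = 0.6667·2 - (0)² = 1.3333.
  S^{-1} = (1/det) · [[d, -b], [-b, a]] = [[1.5, 0],
 [0, 0.5]].

Step 4 — quadratic form (x̄ - mu_0)^T · S^{-1} · (x̄ - mu_0):
  S^{-1} · (x̄ - mu_0) = (7.5, 3.5),
  (x̄ - mu_0)^T · [...] = (5)·(7.5) + (7)·(3.5) = 62.

Step 5 — scale by n: T² = 4 · 62 = 248.

T² ≈ 248


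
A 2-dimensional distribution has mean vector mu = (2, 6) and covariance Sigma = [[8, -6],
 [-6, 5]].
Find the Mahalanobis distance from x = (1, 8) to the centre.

Step 1 — centre the observation: (x - mu) = (-1, 2).

Step 2 — invert Sigma. det(Sigma) = 8·5 - (-6)² = 4.
  Sigma^{-1} = (1/det) · [[d, -b], [-b, a]] = [[1.25, 1.5],
 [1.5, 2]].

Step 3 — form the quadratic (x - mu)^T · Sigma^{-1} · (x - mu):
  Sigma^{-1} · (x - mu) = (1.75, 2.5).
  (x - mu)^T · [Sigma^{-1} · (x - mu)] = (-1)·(1.75) + (2)·(2.5) = 3.25.

Step 4 — take square root: d = √(3.25) ≈ 1.8028.

d(x, mu) = √(3.25) ≈ 1.8028


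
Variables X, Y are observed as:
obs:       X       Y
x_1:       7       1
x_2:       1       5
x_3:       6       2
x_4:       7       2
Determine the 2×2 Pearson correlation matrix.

Step 1 — column means:
  mean(X) = (7 + 1 + 6 + 7) / 4 = 21/4 = 5.25
  mean(Y) = (1 + 5 + 2 + 2) / 4 = 10/4 = 2.5

Step 2 — sample variances and covariances s[i,j] = (1/(n-1)) · Σ_k (x_{k,i} - mean_i) · (x_{k,j} - mean_j), with n-1 = 3:
  s[X,X] = ((1.75)·(1.75) + (-4.25)·(-4.25) + (0.75)·(0.75) + (1.75)·(1.75)) / 3 = 24.75/3 = 8.25
  s[X,Y] = ((1.75)·(-1.5) + (-4.25)·(2.5) + (0.75)·(-0.5) + (1.75)·(-0.5)) / 3 = -14.5/3 = -4.8333
  s[Y,Y] = ((-1.5)·(-1.5) + (2.5)·(2.5) + (-0.5)·(-0.5) + (-0.5)·(-0.5)) / 3 = 9/3 = 3
  Sample standard deviations s_i = √(s[i,i]):
  s(X) = √(8.25) = 2.8723
  s(Y) = √(3) = 1.7321

Step 3 — r_{ij} = s_{ij} / (s_i · s_j):
  r[X,X] = 1 (diagonal).
  r[X,Y] = -4.8333 / (2.8723 · 1.7321) = -4.8333 / 4.9749 = -0.9715
  r[Y,Y] = 1 (diagonal).

R is symmetric with unit diagonal. Assembling:

R = [[1, -0.9715],
 [-0.9715, 1]]


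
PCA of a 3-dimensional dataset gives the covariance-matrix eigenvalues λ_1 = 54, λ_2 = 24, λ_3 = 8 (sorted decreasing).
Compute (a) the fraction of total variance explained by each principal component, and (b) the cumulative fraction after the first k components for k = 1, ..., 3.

Step 1 — total variance = trace(Sigma) = Σ λ_i = 54 + 24 + 8 = 86.

Step 2 — fraction explained by component i = λ_i / Σ λ:
  PC1: 54/86 = 0.6279
  PC2: 24/86 = 0.2791
  PC3: 8/86 = 0.093

Step 3 — cumulative fraction after k components = (λ_1 + ... + λ_k) / Σ λ:
  k = 1: 54/86 = 0.6279
  k = 2: (54 + 24)/86 = 78/86 = 0.907
  k = 3: (54 + 24 + 8)/86 = 86/86 = 1

Summary (fraction, with percent):

explained: PC1 0.6279 (62.79%), PC2 0.2791 (27.91%), PC3 0.093 (9.3%);  cumulative: 0.6279, 0.907, 1


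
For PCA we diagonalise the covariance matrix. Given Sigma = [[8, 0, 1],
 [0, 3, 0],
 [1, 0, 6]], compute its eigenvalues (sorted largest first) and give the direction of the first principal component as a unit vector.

Step 1 — characteristic polynomial p(λ) = det(λI - Sigma) = λ³ - tr·λ² + c_1·λ - det, where tr = trace, c_1 = sum of the principal 2×2 minors, det = det(Sigma):
  tr = 8 + 3 + 6 = 17,
  c_1 = (8·3 - (0)²) + (8·6 - (1)²) + (3·6 - (0)²) = 24 + 47 + 18 = 89,
  det = 8·(3·6 - (0)²) - (0)·((0)·6 - (0)·(1)) + (1)·((0)·(0) - 3·(1)) = 8·(18) - (0)·(0) + (1)·(-3) = 141.
  So p(λ) = λ³ - 17λ² + 89λ - 141.
Step 2 — look for an integer root (rational root theorem: any rational root is an integer divisor of 141). Testing λ = 3:
  p(3) = 27 - 153 + 267 - 141 = 0  ✓
  Dividing out (λ - 3): p(λ) = (λ - 3)(λ² - 14λ + 47).
Step 3 — remaining eigenvalues from the quadratic λ² - 14λ + 47 = 0:
  Δ = 14² - 4·47 = 196 - 188 = 8,  λ = (14 ± √8)/2 = (14 ± 2.8284)/2 ≈ 8.4142 or 5.5858.
  Sorted: λ_1 = 8.4142,  λ_2 = 5.5858,  λ_3 = 3  (check: sum = 17 = tr ✓).

Step 4 — unit eigenvector for λ_1 ≈ 8.4142: v spans the null space of (Sigma - λ_1 I), whose rows are
  r_1 = (-0.4142, 0, 1),  r_2 = (0, -5.4142, 0),  r_3 = (1, 0, -2.4142).
  v is orthogonal to every row, so take v ∝ r_1 × r_2 = ((0)·(0) - (1)·(-5.4142), (1)·(0) - (-0.4142)·(0), (-0.4142)·(-5.4142) - (0)·(0)) ≈ (5.4142, 0, 2.2426).
  Let u = (5.4142, 0, 2.2426).
  ||u|| = √((5.4142)² + (0)² + (2.2426)²) = √(34.3431) ≈ 5.8603,  v_1 = u/||u|| ≈ (0.9239, 0, 0.3827) (||v_1|| = 1).

λ_1 = 8.4142,  λ_2 = 5.5858,  λ_3 = 3;  v_1 ≈ (0.9239, 0, 0.3827)
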